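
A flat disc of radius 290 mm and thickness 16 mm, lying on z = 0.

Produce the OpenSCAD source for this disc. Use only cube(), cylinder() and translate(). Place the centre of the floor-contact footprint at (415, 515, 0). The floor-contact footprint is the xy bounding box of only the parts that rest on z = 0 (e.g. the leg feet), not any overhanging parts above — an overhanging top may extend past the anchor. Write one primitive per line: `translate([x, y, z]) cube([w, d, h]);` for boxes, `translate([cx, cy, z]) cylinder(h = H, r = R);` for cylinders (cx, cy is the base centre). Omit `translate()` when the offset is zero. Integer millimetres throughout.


translate([415, 515, 0]) cylinder(h = 16, r = 290);


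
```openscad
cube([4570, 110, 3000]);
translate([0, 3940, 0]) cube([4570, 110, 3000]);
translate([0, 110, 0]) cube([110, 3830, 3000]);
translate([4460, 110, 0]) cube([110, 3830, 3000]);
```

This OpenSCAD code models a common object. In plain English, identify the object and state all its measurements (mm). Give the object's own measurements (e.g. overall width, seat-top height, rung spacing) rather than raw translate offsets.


The wall frame of a small rectangular building: four walls, each 3000 mm tall and 110 mm thick, enclosing a footprint 4570 mm (x) by 4050 mm (y) outside-to-outside, with no floor or roof. The front and back walls (the −y and +y sides) span the full width; the two side walls fit between them.


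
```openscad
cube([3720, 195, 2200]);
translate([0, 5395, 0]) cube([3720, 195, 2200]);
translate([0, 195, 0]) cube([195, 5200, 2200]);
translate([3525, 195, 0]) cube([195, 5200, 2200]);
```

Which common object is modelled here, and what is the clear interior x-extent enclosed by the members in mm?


A house (or room) frame. The interior width is 3330 mm.

Four 2200 mm walls enclosing a rectangle with no floor or roof — a room or house frame. Outside width is 3720 mm and wall thickness is 195 mm, so the interior width is 3720 − 2 × 195 = 3330 mm.


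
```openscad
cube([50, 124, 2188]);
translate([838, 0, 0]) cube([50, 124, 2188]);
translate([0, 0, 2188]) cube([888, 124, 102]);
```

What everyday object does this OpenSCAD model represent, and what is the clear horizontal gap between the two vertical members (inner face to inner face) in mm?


A door frame. The clear opening width is 788 mm.

Two 2188 mm tall posts with a header on top — a door frame. The left jamb is 50 mm wide at x = 0; the right jamb starts at x = 838. The clear opening is 838 − 50 = 788 mm.


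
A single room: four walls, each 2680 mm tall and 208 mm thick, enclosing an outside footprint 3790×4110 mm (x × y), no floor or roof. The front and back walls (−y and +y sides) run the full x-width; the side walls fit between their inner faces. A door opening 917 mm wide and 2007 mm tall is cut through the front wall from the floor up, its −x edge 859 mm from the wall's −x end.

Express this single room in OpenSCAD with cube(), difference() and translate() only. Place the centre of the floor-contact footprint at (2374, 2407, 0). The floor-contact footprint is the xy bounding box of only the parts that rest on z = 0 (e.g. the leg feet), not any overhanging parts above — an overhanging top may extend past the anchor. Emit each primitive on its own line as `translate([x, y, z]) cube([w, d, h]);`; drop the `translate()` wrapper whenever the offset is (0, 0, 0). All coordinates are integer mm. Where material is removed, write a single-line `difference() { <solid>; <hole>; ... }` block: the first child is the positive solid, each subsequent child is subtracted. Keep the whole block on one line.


difference() { translate([479, 352, 0]) cube([3790, 208, 2680]); translate([1338, 352, 0]) cube([917, 208, 2007]); }
translate([479, 4254, 0]) cube([3790, 208, 2680]);
translate([479, 560, 0]) cube([208, 3694, 2680]);
translate([4061, 560, 0]) cube([208, 3694, 2680]);


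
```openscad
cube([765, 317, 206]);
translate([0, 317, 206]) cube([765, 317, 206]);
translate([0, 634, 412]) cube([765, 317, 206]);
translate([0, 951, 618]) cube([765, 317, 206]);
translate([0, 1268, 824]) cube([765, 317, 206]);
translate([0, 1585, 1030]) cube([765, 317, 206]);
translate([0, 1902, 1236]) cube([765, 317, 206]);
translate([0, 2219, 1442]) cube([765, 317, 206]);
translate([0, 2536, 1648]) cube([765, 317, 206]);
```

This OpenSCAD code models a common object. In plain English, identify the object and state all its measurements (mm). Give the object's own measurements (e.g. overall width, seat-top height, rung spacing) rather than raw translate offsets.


A straight staircase of 9 solid steps. Each step is 765 mm wide (x), 317 mm deep (y, the going) and 206 mm tall (the rise). The first step rests on the floor; each subsequent step sits one going further in +y and one rise higher in +z, directly behind and above the previous step with no overlap.


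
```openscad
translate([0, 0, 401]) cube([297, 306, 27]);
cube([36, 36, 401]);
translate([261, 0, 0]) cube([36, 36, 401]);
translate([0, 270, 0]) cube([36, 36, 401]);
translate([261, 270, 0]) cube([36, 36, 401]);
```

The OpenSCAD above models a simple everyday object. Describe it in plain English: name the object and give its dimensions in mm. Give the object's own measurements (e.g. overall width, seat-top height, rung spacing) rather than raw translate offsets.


A four-legged stool. The seat is a 297×306×27 mm slab whose top surface is at z = 428 mm; four square legs, each 36×36 mm in cross-section, run from the floor (z = 0) to the underside of the seat, each flush with a corner of the seat.


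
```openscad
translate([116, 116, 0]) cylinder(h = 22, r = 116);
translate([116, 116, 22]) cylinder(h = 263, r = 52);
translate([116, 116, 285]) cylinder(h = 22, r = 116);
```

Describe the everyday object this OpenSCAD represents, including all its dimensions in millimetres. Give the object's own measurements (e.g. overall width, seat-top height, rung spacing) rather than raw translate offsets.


A spool: two coaxial disc flanges of radius 116 mm and thickness 22 mm, joined by a core cylinder of radius 52 mm and height 263 mm. The lower flange rests on z = 0 and the three cylinders share a vertical axis.


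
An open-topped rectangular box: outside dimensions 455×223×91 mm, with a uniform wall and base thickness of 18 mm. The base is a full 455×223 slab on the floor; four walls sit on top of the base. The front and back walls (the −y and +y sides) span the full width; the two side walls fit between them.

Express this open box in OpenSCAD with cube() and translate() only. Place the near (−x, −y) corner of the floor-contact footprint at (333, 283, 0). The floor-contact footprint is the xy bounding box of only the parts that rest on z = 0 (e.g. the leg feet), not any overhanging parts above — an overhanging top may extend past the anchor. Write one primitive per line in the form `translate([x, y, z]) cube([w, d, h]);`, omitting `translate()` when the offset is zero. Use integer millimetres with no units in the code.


translate([333, 283, 0]) cube([455, 223, 18]);
translate([333, 283, 18]) cube([455, 18, 73]);
translate([333, 488, 18]) cube([455, 18, 73]);
translate([333, 301, 18]) cube([18, 187, 73]);
translate([770, 301, 18]) cube([18, 187, 73]);


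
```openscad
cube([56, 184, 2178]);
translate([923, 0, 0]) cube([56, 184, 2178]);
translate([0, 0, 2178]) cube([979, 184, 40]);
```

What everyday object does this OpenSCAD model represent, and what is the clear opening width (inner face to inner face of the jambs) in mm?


A door frame. The clear opening width is 867 mm.

Two 2178 mm tall posts with a header on top — a door frame. The left jamb is 56 mm wide at x = 0; the right jamb starts at x = 923. The clear opening is 923 − 56 = 867 mm.


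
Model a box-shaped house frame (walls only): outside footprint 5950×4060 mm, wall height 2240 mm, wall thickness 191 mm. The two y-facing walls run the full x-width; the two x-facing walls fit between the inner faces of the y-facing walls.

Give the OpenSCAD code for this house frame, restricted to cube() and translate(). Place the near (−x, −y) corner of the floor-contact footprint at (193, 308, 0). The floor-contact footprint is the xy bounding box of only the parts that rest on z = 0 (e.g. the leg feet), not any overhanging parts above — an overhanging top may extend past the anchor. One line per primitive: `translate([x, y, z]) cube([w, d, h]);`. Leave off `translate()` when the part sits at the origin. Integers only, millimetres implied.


translate([193, 308, 0]) cube([5950, 191, 2240]);
translate([193, 4177, 0]) cube([5950, 191, 2240]);
translate([193, 499, 0]) cube([191, 3678, 2240]);
translate([5952, 499, 0]) cube([191, 3678, 2240]);


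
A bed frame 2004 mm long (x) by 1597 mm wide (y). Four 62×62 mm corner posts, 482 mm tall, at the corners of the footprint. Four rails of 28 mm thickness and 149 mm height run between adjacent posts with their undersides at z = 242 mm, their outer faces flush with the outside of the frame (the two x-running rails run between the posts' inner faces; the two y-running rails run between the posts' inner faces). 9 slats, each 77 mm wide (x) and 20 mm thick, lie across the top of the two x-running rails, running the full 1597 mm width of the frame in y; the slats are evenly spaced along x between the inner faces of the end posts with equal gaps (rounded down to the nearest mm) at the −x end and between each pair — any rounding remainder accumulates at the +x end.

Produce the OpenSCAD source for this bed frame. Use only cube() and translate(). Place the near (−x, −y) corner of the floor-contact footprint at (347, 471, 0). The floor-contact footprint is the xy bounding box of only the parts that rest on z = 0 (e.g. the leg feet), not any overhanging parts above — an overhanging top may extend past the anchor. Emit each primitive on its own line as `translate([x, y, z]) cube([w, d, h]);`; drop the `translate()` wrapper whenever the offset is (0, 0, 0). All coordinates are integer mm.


// slat z = rail_z + rail_h = 242 + 149 = 391
// slat gap = ⌊(1880 − 9·77) / 10⌋ = 118
translate([347, 471, 0]) cube([62, 62, 482]);
translate([347, 2006, 0]) cube([62, 62, 482]);
translate([2289, 471, 0]) cube([62, 62, 482]);
translate([2289, 2006, 0]) cube([62, 62, 482]);
translate([409, 471, 242]) cube([1880, 28, 149]);
translate([409, 2040, 242]) cube([1880, 28, 149]);
translate([347, 533, 242]) cube([28, 1473, 149]);
translate([2323, 533, 242]) cube([28, 1473, 149]);
translate([527, 471, 391]) cube([77, 1597, 20]);
translate([722, 471, 391]) cube([77, 1597, 20]);
translate([917, 471, 391]) cube([77, 1597, 20]);
translate([1112, 471, 391]) cube([77, 1597, 20]);
translate([1307, 471, 391]) cube([77, 1597, 20]);
translate([1502, 471, 391]) cube([77, 1597, 20]);
translate([1697, 471, 391]) cube([77, 1597, 20]);
translate([1892, 471, 391]) cube([77, 1597, 20]);
translate([2087, 471, 391]) cube([77, 1597, 20]);


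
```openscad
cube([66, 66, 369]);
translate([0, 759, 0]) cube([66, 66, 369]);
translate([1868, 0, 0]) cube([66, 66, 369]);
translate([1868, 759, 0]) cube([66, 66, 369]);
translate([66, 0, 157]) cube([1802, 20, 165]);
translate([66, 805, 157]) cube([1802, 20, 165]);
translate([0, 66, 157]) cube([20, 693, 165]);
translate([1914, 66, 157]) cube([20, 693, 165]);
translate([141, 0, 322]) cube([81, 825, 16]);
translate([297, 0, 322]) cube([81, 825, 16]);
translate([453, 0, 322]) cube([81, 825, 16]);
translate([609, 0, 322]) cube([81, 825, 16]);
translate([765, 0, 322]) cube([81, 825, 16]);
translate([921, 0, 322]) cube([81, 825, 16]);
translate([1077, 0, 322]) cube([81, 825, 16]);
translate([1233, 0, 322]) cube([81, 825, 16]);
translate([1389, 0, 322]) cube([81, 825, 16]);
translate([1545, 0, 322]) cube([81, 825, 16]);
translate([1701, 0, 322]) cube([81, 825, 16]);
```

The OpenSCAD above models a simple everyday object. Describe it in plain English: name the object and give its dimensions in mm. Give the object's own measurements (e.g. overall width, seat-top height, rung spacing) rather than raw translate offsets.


A bed frame 1934 mm long (x) by 825 mm wide (y). Four 66×66 mm corner posts, 369 mm tall, at the corners of the footprint. Four rails of 20 mm thickness and 165 mm height run between adjacent posts with their undersides at z = 157 mm, their outer faces flush with the outside of the frame (the two x-running rails run between the posts' inner faces; the two y-running rails run between the posts' inner faces). 11 slats, each 81 mm wide (x) and 16 mm thick, lie across the top of the two x-running rails, running the full 825 mm width of the frame in y; along x they sit between the end posts with a 75 mm gap after the −x posts and between neighbouring slats, leaving 86 mm before the +x posts.


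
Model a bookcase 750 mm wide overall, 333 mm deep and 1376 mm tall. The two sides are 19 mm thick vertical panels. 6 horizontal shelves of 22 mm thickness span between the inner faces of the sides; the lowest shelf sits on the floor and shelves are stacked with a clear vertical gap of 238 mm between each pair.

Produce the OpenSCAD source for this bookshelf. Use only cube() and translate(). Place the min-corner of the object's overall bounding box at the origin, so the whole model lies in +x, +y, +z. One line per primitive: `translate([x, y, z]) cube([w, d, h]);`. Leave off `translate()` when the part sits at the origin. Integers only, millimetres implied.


cube([19, 333, 1376]);
translate([731, 0, 0]) cube([19, 333, 1376]);
translate([19, 0, 0]) cube([712, 333, 22]);
translate([19, 0, 260]) cube([712, 333, 22]);
translate([19, 0, 520]) cube([712, 333, 22]);
translate([19, 0, 780]) cube([712, 333, 22]);
translate([19, 0, 1040]) cube([712, 333, 22]);
translate([19, 0, 1300]) cube([712, 333, 22]);


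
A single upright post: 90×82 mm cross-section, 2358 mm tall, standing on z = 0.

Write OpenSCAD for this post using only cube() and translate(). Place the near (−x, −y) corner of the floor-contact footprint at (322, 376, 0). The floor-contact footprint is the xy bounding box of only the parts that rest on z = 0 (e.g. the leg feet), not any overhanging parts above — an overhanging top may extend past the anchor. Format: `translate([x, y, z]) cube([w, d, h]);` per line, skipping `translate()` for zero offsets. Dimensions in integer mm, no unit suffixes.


translate([322, 376, 0]) cube([90, 82, 2358]);


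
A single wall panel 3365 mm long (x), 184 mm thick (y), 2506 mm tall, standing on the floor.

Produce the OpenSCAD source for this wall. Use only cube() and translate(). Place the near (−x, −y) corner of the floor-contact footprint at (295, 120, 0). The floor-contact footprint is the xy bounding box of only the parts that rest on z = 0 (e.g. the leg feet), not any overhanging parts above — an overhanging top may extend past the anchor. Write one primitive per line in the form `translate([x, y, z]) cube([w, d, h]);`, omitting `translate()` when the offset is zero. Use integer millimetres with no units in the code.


translate([295, 120, 0]) cube([3365, 184, 2506]);


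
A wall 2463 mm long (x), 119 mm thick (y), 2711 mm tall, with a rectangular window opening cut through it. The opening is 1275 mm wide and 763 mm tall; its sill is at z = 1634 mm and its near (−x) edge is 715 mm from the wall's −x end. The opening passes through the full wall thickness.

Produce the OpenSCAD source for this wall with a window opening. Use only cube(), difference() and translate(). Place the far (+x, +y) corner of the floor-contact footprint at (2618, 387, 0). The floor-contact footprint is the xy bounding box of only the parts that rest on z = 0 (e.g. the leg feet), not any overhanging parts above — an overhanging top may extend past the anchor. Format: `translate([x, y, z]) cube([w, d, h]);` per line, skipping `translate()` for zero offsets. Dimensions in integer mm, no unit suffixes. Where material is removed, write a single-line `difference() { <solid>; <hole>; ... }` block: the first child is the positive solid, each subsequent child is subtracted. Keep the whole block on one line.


difference() { translate([155, 268, 0]) cube([2463, 119, 2711]); translate([870, 268, 1634]) cube([1275, 119, 763]); }


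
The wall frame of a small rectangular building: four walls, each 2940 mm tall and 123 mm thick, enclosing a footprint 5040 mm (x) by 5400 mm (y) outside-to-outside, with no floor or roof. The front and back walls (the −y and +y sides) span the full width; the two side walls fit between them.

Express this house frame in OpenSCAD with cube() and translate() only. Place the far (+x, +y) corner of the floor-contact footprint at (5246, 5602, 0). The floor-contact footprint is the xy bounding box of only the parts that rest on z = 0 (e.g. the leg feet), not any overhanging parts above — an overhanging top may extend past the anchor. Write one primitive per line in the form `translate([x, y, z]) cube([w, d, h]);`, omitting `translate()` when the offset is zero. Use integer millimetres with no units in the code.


translate([206, 202, 0]) cube([5040, 123, 2940]);
translate([206, 5479, 0]) cube([5040, 123, 2940]);
translate([206, 325, 0]) cube([123, 5154, 2940]);
translate([5123, 325, 0]) cube([123, 5154, 2940]);


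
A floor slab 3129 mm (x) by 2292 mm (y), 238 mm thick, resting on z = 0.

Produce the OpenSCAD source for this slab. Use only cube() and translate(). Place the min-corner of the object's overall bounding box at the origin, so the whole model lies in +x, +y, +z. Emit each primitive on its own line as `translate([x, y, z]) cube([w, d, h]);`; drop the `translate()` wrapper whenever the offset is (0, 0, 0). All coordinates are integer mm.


cube([3129, 2292, 238]);


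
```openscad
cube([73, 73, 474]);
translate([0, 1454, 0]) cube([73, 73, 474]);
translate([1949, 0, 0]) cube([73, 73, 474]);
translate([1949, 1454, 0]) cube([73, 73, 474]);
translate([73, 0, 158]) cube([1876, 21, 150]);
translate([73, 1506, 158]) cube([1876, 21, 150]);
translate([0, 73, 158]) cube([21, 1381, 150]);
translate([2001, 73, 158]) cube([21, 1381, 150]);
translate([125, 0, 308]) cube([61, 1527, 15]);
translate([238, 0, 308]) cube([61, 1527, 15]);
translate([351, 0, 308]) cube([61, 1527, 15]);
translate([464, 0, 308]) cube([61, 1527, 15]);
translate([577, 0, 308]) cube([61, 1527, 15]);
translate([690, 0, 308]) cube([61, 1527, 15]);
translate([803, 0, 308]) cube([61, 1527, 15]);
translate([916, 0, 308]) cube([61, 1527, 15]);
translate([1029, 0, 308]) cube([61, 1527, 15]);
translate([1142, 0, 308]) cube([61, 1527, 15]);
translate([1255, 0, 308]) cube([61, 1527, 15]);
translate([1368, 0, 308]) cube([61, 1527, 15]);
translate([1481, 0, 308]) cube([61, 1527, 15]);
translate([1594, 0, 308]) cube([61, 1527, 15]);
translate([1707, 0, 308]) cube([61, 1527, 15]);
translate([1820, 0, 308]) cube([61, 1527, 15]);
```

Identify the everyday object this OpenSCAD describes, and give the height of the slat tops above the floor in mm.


A bed frame. The slat-top height is 323 mm.

Four posts, four rails, and a row of slats — a bed frame. Slats sit on the rails at z = 158 + 150 = 308; with slat thickness 15, the top is 323 mm.


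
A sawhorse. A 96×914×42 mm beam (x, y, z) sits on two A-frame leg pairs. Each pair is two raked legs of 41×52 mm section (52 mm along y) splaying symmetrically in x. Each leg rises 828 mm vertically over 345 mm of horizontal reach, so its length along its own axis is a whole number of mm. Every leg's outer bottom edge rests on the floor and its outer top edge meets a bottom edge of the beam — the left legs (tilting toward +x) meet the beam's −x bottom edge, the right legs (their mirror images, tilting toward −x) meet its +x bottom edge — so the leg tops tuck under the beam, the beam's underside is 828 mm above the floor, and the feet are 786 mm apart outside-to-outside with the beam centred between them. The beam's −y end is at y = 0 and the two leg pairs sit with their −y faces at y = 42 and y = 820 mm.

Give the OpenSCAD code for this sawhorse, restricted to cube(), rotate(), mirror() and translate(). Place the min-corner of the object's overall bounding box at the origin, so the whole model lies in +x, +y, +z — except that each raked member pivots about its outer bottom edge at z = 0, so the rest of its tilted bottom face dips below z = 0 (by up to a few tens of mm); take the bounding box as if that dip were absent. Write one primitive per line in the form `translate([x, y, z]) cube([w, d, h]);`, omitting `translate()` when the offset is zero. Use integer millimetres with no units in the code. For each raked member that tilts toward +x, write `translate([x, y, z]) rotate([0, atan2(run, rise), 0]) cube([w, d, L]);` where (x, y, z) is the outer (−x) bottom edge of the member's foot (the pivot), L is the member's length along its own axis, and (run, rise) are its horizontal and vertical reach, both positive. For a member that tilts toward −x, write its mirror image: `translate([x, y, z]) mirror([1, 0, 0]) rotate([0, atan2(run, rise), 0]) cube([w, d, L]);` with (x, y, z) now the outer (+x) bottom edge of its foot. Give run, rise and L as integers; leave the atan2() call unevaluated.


translate([345, 0, 828]) cube([96, 914, 42]);
translate([0, 42, 0]) rotate([0, atan2(345, 828), 0]) cube([41, 52, 897]);
translate([786, 42, 0]) mirror([1, 0, 0]) rotate([0, atan2(345, 828), 0]) cube([41, 52, 897]);
translate([0, 820, 0]) rotate([0, atan2(345, 828), 0]) cube([41, 52, 897]);
translate([786, 820, 0]) mirror([1, 0, 0]) rotate([0, atan2(345, 828), 0]) cube([41, 52, 897]);


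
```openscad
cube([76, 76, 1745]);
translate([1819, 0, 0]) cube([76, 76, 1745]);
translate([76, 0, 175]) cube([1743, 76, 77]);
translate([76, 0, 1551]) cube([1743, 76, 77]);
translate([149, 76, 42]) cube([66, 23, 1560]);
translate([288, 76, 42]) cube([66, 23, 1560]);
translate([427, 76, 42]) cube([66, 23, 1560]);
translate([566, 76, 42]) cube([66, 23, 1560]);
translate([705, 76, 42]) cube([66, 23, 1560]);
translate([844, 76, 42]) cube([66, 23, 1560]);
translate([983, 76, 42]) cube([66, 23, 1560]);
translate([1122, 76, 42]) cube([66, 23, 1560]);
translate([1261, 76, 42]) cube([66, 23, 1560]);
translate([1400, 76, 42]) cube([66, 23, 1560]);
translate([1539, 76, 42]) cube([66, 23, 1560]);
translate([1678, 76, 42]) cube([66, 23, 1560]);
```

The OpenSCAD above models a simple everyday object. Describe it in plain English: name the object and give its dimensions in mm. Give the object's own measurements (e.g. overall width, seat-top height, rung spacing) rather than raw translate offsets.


A fence section. Two 76×76 mm posts, 1745 mm tall, stand on the floor with a clear span of 1743 mm between their inner faces. Two horizontal rails of 76×77 mm section span the gap between the posts with their undersides at z = 175 mm and z = 1551 mm, flush with the posts' −y face. 12 pickets, each 66 mm wide, 23 mm thick and 1560 mm tall, are fixed to the +y face of the rails with their bottoms at z = 42 mm, spaced across the span with a 73 mm gap after the −x post and between neighbouring pickets, with 75 mm left before the +x post.


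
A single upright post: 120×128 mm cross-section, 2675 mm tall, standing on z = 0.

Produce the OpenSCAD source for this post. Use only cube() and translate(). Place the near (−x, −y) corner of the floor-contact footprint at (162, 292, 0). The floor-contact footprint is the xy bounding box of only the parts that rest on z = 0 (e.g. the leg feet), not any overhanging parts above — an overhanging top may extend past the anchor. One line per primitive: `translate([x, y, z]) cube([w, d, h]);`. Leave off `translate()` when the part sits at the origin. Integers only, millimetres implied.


translate([162, 292, 0]) cube([120, 128, 2675]);


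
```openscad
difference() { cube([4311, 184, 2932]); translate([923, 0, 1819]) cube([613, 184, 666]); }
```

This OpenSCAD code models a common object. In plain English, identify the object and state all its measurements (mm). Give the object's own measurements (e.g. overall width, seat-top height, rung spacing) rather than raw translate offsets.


A wall 4311 mm long (x), 184 mm thick (y), 2932 mm tall, with a rectangular window opening cut through it. The opening is 613 mm wide and 666 mm tall; its sill is at z = 1819 mm and its near (−x) edge is 923 mm from the wall's −x end. The opening passes through the full wall thickness.


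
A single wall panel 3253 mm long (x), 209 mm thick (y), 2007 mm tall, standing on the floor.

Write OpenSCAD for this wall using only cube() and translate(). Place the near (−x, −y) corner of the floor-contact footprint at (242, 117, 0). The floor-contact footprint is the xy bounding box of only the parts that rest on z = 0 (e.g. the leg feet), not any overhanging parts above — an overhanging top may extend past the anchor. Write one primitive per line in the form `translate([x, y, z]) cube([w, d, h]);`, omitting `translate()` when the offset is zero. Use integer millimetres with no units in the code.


translate([242, 117, 0]) cube([3253, 209, 2007]);


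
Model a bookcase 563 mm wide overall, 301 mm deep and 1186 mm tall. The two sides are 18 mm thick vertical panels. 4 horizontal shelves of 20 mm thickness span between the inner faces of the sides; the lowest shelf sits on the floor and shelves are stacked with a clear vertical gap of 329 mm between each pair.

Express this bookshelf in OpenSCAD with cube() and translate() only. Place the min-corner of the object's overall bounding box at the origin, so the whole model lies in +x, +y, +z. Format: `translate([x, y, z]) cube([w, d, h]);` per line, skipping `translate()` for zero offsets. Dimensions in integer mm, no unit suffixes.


cube([18, 301, 1186]);
translate([545, 0, 0]) cube([18, 301, 1186]);
translate([18, 0, 0]) cube([527, 301, 20]);
translate([18, 0, 349]) cube([527, 301, 20]);
translate([18, 0, 698]) cube([527, 301, 20]);
translate([18, 0, 1047]) cube([527, 301, 20]);


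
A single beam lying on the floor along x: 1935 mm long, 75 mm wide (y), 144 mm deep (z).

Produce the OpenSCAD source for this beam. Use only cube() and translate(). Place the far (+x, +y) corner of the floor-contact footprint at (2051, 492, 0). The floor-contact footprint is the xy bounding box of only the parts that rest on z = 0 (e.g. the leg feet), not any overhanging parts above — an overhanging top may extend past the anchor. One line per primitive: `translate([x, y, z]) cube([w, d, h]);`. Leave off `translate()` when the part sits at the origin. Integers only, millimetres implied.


translate([116, 417, 0]) cube([1935, 75, 144]);


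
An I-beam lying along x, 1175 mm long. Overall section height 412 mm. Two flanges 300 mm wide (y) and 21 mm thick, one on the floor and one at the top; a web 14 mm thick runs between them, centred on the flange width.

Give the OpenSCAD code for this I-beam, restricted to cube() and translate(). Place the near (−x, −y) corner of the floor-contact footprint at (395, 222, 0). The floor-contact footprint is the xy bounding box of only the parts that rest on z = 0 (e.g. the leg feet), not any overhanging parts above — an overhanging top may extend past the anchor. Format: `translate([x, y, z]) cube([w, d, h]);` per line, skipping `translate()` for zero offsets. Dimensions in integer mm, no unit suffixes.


translate([395, 222, 0]) cube([1175, 300, 21]);
translate([395, 365, 21]) cube([1175, 14, 370]);
translate([395, 222, 391]) cube([1175, 300, 21]);


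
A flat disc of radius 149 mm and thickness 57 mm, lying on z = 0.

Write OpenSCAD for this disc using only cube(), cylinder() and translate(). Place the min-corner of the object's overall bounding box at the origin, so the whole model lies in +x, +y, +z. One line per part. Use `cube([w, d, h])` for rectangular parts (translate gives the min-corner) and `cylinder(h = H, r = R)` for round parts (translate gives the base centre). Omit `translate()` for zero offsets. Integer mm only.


translate([149, 149, 0]) cylinder(h = 57, r = 149);


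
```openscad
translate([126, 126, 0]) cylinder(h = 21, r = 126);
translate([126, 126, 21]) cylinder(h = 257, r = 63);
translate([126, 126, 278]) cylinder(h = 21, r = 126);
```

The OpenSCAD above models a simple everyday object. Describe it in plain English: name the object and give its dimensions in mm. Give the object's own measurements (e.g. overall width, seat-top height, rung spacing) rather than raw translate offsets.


A spool: two coaxial disc flanges of radius 126 mm and thickness 21 mm, joined by a core cylinder of radius 63 mm and height 257 mm. The lower flange rests on z = 0 and the three cylinders share a vertical axis.


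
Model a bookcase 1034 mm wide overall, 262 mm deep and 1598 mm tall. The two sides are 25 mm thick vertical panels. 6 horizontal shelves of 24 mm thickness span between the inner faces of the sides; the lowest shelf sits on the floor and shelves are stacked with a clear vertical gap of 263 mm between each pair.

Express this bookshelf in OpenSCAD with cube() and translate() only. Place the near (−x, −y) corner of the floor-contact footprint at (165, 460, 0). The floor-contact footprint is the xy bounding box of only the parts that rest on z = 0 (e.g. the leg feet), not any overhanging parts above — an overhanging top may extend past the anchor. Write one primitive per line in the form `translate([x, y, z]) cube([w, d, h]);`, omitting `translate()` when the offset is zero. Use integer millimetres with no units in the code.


translate([165, 460, 0]) cube([25, 262, 1598]);
translate([1174, 460, 0]) cube([25, 262, 1598]);
translate([190, 460, 0]) cube([984, 262, 24]);
translate([190, 460, 287]) cube([984, 262, 24]);
translate([190, 460, 574]) cube([984, 262, 24]);
translate([190, 460, 861]) cube([984, 262, 24]);
translate([190, 460, 1148]) cube([984, 262, 24]);
translate([190, 460, 1435]) cube([984, 262, 24]);


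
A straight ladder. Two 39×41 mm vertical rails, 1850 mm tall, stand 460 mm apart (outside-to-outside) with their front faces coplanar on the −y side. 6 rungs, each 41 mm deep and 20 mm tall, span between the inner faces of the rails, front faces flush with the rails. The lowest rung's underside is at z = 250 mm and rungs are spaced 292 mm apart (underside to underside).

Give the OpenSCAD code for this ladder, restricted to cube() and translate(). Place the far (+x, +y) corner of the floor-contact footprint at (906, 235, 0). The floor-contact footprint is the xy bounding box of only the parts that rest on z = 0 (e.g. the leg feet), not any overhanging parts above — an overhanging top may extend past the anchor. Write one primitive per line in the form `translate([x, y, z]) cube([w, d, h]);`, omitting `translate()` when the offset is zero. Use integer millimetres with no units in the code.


translate([446, 194, 0]) cube([39, 41, 1850]);
translate([867, 194, 0]) cube([39, 41, 1850]);
translate([485, 194, 250]) cube([382, 41, 20]);
translate([485, 194, 542]) cube([382, 41, 20]);
translate([485, 194, 834]) cube([382, 41, 20]);
translate([485, 194, 1126]) cube([382, 41, 20]);
translate([485, 194, 1418]) cube([382, 41, 20]);
translate([485, 194, 1710]) cube([382, 41, 20]);


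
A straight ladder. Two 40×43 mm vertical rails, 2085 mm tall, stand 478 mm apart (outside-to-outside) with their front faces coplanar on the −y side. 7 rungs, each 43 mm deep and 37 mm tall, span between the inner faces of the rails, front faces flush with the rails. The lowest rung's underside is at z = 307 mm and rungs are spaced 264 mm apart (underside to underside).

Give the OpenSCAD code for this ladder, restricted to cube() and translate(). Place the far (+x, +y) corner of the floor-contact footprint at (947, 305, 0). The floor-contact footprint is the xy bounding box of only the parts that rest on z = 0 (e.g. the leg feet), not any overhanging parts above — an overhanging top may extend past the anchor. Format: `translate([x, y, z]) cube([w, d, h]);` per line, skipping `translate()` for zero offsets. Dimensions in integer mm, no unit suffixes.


translate([469, 262, 0]) cube([40, 43, 2085]);
translate([907, 262, 0]) cube([40, 43, 2085]);
translate([509, 262, 307]) cube([398, 43, 37]);
translate([509, 262, 571]) cube([398, 43, 37]);
translate([509, 262, 835]) cube([398, 43, 37]);
translate([509, 262, 1099]) cube([398, 43, 37]);
translate([509, 262, 1363]) cube([398, 43, 37]);
translate([509, 262, 1627]) cube([398, 43, 37]);
translate([509, 262, 1891]) cube([398, 43, 37]);


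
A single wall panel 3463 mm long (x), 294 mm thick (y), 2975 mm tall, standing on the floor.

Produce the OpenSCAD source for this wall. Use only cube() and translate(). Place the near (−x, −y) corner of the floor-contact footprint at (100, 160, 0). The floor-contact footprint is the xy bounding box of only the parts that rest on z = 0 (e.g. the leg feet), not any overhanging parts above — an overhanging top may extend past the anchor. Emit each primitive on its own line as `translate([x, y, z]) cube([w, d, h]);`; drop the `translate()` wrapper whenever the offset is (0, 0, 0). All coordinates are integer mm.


translate([100, 160, 0]) cube([3463, 294, 2975]);


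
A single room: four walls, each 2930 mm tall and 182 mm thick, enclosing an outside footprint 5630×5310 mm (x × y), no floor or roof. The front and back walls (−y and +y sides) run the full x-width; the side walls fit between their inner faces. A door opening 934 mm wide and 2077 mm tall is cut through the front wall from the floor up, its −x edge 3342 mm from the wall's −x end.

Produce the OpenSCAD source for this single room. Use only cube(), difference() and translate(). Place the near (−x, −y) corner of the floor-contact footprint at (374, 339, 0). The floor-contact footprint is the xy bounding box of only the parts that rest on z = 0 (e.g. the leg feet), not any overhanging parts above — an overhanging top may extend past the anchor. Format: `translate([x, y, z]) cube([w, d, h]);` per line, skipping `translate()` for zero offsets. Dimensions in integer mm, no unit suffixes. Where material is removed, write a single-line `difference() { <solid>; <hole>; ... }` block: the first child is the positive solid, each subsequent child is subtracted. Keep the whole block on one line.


difference() { translate([374, 339, 0]) cube([5630, 182, 2930]); translate([3716, 339, 0]) cube([934, 182, 2077]); }
translate([374, 5467, 0]) cube([5630, 182, 2930]);
translate([374, 521, 0]) cube([182, 4946, 2930]);
translate([5822, 521, 0]) cube([182, 4946, 2930]);


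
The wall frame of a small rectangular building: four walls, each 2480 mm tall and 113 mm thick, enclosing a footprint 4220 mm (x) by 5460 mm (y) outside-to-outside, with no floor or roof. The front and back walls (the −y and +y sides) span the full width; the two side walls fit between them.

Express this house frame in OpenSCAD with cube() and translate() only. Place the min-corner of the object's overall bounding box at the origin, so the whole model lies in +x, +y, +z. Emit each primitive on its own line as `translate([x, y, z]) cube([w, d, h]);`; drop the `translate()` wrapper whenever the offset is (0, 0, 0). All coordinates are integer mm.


cube([4220, 113, 2480]);
translate([0, 5347, 0]) cube([4220, 113, 2480]);
translate([0, 113, 0]) cube([113, 5234, 2480]);
translate([4107, 113, 0]) cube([113, 5234, 2480]);


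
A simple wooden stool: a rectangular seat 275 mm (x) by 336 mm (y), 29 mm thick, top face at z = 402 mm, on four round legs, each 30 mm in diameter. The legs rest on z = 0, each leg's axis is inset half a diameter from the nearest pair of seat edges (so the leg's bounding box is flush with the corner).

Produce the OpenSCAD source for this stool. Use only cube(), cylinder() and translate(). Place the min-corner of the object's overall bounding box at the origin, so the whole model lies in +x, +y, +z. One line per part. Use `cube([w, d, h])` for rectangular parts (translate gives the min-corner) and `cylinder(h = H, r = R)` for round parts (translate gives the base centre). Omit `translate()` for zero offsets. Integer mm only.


// leg_h = 402 - 29 = 373
translate([0, 0, 373]) cube([275, 336, 29]);
translate([15, 15, 0]) cylinder(h = 373, r = 15);
translate([260, 15, 0]) cylinder(h = 373, r = 15);
translate([15, 321, 0]) cylinder(h = 373, r = 15);
translate([260, 321, 0]) cylinder(h = 373, r = 15);


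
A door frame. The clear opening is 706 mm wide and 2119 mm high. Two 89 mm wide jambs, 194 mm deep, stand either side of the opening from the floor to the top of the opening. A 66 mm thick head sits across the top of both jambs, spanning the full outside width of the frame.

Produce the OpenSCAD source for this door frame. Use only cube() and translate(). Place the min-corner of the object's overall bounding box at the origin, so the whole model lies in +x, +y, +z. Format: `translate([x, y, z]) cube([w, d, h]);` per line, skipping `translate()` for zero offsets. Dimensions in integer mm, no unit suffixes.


cube([89, 194, 2119]);
translate([795, 0, 0]) cube([89, 194, 2119]);
translate([0, 0, 2119]) cube([884, 194, 66]);


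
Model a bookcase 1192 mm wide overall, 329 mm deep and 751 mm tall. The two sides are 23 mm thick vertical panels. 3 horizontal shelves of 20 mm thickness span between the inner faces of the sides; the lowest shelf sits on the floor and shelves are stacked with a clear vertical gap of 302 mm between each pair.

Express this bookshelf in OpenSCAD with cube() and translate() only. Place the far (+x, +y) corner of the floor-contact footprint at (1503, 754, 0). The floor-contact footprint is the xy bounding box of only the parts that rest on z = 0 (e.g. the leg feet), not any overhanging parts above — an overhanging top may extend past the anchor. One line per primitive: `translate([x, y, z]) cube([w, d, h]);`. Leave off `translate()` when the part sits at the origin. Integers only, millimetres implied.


translate([311, 425, 0]) cube([23, 329, 751]);
translate([1480, 425, 0]) cube([23, 329, 751]);
translate([334, 425, 0]) cube([1146, 329, 20]);
translate([334, 425, 322]) cube([1146, 329, 20]);
translate([334, 425, 644]) cube([1146, 329, 20]);


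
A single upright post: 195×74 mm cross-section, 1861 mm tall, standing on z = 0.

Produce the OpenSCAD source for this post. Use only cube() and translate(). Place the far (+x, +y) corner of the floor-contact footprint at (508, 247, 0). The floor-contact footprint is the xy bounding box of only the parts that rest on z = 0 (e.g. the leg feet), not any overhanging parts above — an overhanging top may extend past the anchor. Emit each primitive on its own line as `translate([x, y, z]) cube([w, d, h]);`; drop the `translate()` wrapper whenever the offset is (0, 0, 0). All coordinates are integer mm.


translate([313, 173, 0]) cube([195, 74, 1861]);


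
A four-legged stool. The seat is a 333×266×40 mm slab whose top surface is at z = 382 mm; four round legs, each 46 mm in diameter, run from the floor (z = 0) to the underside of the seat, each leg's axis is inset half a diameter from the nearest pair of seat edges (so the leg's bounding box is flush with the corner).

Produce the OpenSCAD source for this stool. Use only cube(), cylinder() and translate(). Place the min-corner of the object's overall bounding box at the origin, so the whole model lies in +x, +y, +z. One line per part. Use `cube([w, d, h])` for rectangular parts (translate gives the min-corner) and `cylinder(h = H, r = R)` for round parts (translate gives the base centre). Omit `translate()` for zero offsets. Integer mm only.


// leg_h = 382 - 40 = 342
translate([0, 0, 342]) cube([333, 266, 40]);
translate([23, 23, 0]) cylinder(h = 342, r = 23);
translate([310, 23, 0]) cylinder(h = 342, r = 23);
translate([23, 243, 0]) cylinder(h = 342, r = 23);
translate([310, 243, 0]) cylinder(h = 342, r = 23);


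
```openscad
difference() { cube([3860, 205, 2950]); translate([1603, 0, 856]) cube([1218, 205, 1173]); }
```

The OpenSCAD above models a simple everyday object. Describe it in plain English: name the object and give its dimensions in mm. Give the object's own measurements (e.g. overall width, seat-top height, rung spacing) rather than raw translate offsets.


A wall 3860 mm long (x), 205 mm thick (y), 2950 mm tall, with a rectangular window opening cut through it. The opening is 1218 mm wide and 1173 mm tall; its sill is at z = 856 mm and its near (−x) edge is 1603 mm from the wall's −x end. The opening passes through the full wall thickness.
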